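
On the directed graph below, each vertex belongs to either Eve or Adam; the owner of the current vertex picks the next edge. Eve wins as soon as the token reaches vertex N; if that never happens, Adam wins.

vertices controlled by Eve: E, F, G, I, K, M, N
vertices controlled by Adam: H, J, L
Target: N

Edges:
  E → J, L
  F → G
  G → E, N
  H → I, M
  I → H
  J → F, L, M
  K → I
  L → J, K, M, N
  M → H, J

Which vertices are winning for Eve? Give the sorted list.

A0 = {N}
A1: add {G} — G (Eve) has G→N.
A2: add {F} — F (Eve) has F→G.
A3 = A2; e.g. E (Eve) has no edge into A2. Fixed point.
Eve's winning region = {F, G, N}.

F, G, N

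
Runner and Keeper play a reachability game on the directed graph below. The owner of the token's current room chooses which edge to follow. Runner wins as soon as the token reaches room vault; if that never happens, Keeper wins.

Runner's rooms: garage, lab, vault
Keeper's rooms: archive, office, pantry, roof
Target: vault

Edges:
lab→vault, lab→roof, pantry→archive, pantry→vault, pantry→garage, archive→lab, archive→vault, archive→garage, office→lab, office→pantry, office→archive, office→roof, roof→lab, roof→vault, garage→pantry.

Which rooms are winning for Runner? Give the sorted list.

A0 = {vault}
A1: add {lab} — lab (Runner) has lab→vault.
A2: add {roof} — roof (Keeper): all of {lab, vault} already in.
A3 = A2; e.g. pantry (Keeper) can still go to archive. Fixed point.
Runner's winning region = {lab, roof, vault}.

lab, roof, vault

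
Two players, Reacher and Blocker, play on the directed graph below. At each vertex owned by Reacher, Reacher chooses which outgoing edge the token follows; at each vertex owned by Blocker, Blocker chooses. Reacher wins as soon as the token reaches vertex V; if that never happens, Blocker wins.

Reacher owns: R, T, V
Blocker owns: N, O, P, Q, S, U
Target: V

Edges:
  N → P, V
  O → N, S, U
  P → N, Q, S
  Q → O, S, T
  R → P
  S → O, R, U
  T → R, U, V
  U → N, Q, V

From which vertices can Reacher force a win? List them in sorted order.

A0 = {V}
A1: add {T} — T (Reacher) has T→V.
A2 = A1; e.g. N (Blocker) can still go to P. Fixed point.
Reacher's winning region = {T, V}.

T, V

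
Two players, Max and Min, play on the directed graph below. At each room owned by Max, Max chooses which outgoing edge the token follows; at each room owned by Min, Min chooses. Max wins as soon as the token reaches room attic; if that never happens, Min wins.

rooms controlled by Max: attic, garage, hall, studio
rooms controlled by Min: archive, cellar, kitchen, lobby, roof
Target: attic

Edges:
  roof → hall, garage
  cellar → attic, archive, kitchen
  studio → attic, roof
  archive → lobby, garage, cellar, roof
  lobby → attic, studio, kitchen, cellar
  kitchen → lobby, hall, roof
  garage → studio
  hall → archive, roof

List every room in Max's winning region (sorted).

A0 = {attic}
A1: add {studio} — studio (Max) has studio→attic.
A2: add {garage} — garage (Max) has garage→studio.
A3 = A2; e.g. archive (Min) can still go to lobby. Fixed point.
Max's winning region = {attic, garage, studio}.

attic, garage, studio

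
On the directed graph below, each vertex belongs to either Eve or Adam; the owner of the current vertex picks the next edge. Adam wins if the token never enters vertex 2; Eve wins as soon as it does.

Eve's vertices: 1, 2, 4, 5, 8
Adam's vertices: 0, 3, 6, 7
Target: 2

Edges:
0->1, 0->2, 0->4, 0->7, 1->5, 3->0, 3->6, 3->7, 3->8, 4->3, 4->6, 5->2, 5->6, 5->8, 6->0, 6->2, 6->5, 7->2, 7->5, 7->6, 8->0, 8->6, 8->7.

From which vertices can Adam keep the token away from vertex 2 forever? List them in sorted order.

A0 = {2}
A1: add {5} — 5 (Eve) has 5→2.
A2: add {1} — 1 (Eve) has 1→5.
A3 = A2; e.g. 0 (Adam) can still go to 4. Fixed point.
Eve's attractor = {1, 2, 5}; Adam avoids the target exactly from the complement.

0, 3, 4, 6, 7, 8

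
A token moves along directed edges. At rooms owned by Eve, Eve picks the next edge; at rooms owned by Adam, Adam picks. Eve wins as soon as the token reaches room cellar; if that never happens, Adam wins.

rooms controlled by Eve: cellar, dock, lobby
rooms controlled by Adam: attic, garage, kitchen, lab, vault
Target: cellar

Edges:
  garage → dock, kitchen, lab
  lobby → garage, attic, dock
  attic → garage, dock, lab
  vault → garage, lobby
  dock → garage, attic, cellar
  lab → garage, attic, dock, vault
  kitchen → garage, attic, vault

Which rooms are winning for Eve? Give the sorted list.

A0 = {cellar}
A1: add {dock} — dock (Eve) has dock→cellar.
A2: add {lobby} — lobby (Eve) has lobby→dock.
A3 = A2; e.g. garage (Adam) can still go to kitchen. Fixed point.
Eve's winning region = {cellar, dock, lobby}.

cellar, dock, lobby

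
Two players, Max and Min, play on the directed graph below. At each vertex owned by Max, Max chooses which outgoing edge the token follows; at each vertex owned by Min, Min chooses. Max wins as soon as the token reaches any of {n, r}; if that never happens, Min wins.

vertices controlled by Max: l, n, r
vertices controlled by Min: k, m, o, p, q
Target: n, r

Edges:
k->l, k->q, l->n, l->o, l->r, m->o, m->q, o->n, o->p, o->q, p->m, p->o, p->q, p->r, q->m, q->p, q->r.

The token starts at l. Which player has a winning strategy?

A0 = {n, r}
A1: add {l} — l (Max) has l→n.
A2 = A1; e.g. k (Min) can still go to q. Fixed point.
l ∈ A1, so Max can force the target.

Max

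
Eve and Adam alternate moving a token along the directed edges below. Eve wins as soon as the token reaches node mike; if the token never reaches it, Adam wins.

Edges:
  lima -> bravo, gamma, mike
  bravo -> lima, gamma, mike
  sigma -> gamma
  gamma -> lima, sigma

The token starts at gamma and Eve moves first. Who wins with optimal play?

Track states (vertex, player-to-move).
A0 = {(mike,Eve), (mike,Adam)}
A1: add {(lima,Eve), (bravo,Eve)}.
A2 = A1; e.g. (lima,Adam) stays out. (gamma,Eve) never enters ⇒ Adam avoids the target.

Adam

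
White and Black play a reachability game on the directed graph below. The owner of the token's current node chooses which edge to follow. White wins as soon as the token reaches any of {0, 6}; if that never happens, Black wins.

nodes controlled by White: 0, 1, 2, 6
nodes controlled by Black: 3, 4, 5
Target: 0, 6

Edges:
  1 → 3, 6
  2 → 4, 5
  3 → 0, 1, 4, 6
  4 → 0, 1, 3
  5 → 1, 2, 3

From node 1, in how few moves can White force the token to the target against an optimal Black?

A0 = {0, 6}
A1: add {1} — 1 (White) has 1→6.
A2 = A1; e.g. 2 (White) has no edge into A1. Fixed point.
1 enters the attractor at level 1, so White can force the target in 1 move from there.

1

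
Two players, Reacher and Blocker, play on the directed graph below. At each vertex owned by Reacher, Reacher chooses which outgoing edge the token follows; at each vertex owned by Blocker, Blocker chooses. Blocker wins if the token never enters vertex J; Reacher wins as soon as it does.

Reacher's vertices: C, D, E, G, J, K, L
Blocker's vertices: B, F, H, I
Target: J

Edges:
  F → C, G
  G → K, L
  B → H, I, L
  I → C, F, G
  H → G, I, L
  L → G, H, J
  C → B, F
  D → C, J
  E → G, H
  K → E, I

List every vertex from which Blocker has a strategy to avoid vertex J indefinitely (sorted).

A0 = {J}
A1: add {D, L} — D (Reacher) has D→J; L (Reacher) has L→J.
A2: add {G} — G (Reacher) has G→L.
A3: add {E} — E (Reacher) has E→G.
A4: add {K} — K (Reacher) has K→E.
A5 = A4; e.g. B (Blocker) can still go to H. Fixed point.
Reacher's attractor = {D, E, G, J, K, L}; Blocker avoids the target exactly from the complement.

B, C, F, H, I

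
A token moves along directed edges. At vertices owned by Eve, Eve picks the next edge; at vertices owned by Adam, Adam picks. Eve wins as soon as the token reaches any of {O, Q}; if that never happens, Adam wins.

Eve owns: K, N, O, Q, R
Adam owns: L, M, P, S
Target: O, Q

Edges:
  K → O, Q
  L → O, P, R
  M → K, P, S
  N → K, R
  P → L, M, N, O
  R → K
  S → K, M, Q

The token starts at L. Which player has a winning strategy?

Adam

A0 = {O, Q}
A1: add {K} — K (Eve) has K→O.
A2: add {N, R} — N (Eve) has N→K; R (Eve) has R→K.
A3 = A2; e.g. L (Adam) can still go to P. Fixed point.
L never enters the attractor, so Adam can avoid the target forever.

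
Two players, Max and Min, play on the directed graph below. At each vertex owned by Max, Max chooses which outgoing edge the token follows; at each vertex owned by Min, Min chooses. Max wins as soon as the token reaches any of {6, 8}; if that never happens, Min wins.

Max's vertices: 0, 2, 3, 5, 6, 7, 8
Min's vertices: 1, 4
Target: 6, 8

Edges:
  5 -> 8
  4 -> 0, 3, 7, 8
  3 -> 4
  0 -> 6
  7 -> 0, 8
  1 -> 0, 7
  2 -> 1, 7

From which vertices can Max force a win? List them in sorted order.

A0 = {6, 8}
A1: add {0, 5, 7} — 0 (Max) has 0→6; 5 (Max) has 5→8; 7 (Max) has 7→8.
A2: add {1, 2} — 1 (Min): all of {0, 7} already in; 2 (Max) has 2→7.
A3 = A2; e.g. 3 (Max) has no edge into A2. Fixed point.
Max's winning region = {0, 1, 2, 5, 6, 7, 8}.

0, 1, 2, 5, 6, 7, 8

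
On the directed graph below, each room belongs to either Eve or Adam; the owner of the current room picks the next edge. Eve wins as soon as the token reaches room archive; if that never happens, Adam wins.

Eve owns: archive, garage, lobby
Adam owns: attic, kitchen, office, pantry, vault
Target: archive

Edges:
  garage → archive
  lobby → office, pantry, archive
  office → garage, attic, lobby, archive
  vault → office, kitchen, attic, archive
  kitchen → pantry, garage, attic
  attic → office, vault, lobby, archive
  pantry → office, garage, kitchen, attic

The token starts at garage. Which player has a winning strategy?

Eve

A0 = {archive}
A1: add {garage, lobby} — garage (Eve) has garage→archive; lobby (Eve) has lobby→archive.
A2 = A1; e.g. office (Adam) can still go to attic. Fixed point.
garage ∈ A1, so Eve can force the target.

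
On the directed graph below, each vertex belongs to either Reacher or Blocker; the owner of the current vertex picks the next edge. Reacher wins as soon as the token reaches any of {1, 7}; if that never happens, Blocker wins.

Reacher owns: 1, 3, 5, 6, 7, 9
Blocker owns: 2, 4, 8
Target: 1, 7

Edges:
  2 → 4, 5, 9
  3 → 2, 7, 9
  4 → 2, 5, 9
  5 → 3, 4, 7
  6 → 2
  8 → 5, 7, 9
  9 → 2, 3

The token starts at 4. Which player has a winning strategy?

Blocker

A0 = {1, 7}
A1: add {3, 5} — 3 (Reacher) has 3→7; 5 (Reacher) has 5→7.
A2: add {9} — 9 (Reacher) has 9→3.
A3: add {8} — 8 (Blocker): all of {5, 7, 9} already in.
A4 = A3; e.g. 2 (Blocker) can still go to 4. Fixed point.
4 never enters the attractor, so Blocker can avoid the target forever.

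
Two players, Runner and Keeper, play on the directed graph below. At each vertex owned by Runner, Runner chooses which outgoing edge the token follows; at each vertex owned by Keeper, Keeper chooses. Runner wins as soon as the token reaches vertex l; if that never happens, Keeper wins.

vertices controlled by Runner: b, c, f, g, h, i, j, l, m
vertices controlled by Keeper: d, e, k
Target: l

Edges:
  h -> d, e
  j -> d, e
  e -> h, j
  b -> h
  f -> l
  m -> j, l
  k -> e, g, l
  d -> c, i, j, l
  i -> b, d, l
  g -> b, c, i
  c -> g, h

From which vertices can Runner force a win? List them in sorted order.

A0 = {l}
A1: add {f, i, m} — f (Runner) has f→l; i (Runner) has i→l; m (Runner) has m→l.
A2: add {g} — g (Runner) has g→i.
A3: add {c} — c (Runner) has c→g.
A4 = A3; e.g. b (Runner) has no edge into A3. Fixed point.
Runner's winning region = {c, f, g, i, l, m}.

c, f, g, i, l, m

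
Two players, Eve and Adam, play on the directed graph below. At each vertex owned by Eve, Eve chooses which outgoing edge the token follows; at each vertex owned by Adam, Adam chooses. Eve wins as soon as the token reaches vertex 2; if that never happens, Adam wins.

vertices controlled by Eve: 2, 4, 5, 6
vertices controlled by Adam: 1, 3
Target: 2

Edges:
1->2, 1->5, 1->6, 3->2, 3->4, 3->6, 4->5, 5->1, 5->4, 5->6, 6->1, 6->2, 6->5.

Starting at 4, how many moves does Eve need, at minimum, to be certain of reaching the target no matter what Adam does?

A0 = {2}
A1: add {6} — 6 (Eve) has 6→2.
A2: add {5} — 5 (Eve) has 5→6.
A3: add {1, 4} — 1 (Adam): all of {2, 5, 6} already in; 4 (Eve) has 4→5.
4 enters the attractor at level 3, so Eve can force the target in 3 moves from there.

3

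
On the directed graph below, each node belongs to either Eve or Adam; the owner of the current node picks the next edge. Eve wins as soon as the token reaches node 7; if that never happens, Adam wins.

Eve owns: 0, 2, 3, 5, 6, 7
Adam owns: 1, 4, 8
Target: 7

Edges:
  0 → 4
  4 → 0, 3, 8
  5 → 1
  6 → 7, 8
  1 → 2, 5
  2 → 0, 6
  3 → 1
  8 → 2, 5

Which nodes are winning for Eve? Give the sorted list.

2, 6, 7

A0 = {7}
A1: add {6} — 6 (Eve) has 6→7.
A2: add {2} — 2 (Eve) has 2→6.
A3 = A2; e.g. 0 (Eve) has no edge into A2. Fixed point.
Eve's winning region = {2, 6, 7}.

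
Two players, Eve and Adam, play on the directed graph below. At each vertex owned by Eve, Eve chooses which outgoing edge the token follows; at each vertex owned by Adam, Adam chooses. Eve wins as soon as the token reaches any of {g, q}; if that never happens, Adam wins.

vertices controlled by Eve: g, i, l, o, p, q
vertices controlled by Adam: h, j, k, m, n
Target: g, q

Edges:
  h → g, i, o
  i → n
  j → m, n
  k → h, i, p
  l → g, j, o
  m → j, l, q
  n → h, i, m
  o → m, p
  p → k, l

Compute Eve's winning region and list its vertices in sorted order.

g, l, o, p, q

A0 = {g, q}
A1: add {l} — l (Eve) has l→g.
A2: add {p} — p (Eve) has p→l.
A3: add {o} — o (Eve) has o→p.
A4 = A3; e.g. h (Adam) can still go to i. Fixed point.
Eve's winning region = {g, l, o, p, q}.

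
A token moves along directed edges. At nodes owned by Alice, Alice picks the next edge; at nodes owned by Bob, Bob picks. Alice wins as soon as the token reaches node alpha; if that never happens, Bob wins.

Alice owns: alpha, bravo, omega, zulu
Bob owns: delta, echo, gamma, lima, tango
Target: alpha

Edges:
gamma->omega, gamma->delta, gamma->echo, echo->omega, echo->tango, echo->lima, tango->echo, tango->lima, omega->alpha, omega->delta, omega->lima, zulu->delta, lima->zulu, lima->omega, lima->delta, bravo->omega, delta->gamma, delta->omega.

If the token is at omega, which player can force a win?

A0 = {alpha}
A1: add {omega} — omega (Alice) has omega→alpha.
omega ∈ A1, so Alice can force the target.

Alice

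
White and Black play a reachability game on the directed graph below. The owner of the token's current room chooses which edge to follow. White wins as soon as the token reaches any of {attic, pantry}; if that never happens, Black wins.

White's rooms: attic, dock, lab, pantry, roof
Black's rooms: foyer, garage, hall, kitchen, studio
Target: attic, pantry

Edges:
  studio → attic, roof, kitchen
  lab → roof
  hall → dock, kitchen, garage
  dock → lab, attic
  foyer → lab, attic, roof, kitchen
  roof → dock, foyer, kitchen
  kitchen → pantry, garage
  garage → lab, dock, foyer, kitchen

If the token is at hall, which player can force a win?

A0 = {attic, pantry}
A1: add {dock} — dock (White) has dock→attic.
A2: add {roof} — roof (White) has roof→dock.
A3: add {lab} — lab (White) has lab→roof.
A4 = A3; e.g. studio (Black) can still go to kitchen. Fixed point.
hall never enters the attractor, so Black can avoid the target forever.

Black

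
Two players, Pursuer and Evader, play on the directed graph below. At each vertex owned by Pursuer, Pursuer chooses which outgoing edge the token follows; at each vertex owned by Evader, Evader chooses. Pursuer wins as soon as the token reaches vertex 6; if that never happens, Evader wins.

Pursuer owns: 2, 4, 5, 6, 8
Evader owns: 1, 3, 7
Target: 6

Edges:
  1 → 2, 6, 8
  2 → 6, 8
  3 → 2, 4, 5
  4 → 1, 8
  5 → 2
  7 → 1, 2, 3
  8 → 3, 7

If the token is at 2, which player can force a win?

Pursuer

A0 = {6}
A1: add {2} — 2 (Pursuer) has 2→6.
2 ∈ A1, so Pursuer can force the target.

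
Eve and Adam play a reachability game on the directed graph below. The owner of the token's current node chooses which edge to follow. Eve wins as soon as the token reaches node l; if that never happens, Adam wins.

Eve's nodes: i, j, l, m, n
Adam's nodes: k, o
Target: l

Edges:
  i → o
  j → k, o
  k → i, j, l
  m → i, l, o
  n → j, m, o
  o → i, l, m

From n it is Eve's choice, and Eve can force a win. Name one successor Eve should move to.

m

A0 = {l}
A1: add {m} — m (Eve) has m→l.
A2: add {n} — n (Eve) has n→m.
A3 = A2; e.g. i (Eve) has no edge into A2. Fixed point.
From n, successor m is in the attractor (rank 1); the other successors j, o are not.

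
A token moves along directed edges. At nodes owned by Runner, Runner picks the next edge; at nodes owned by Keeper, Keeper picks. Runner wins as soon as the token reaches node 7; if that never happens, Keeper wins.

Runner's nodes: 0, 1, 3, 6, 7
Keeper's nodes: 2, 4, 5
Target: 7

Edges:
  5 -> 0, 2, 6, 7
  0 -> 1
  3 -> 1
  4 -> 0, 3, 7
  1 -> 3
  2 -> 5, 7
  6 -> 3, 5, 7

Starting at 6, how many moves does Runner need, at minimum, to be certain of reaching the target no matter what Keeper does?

1

A0 = {7}
A1: add {6} — 6 (Runner) has 6→7.
A2 = A1; e.g. 0 (Runner) has no edge into A1. Fixed point.
6 enters the attractor at level 1, so Runner can force the target in 1 move from there.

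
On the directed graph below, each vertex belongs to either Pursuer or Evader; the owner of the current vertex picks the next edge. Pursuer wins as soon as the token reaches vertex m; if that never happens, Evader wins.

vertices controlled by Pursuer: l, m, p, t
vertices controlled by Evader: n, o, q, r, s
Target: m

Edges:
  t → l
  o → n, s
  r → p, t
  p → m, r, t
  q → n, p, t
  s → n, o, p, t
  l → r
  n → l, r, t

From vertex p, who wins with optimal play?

A0 = {m}
A1: add {p} — p (Pursuer) has p→m.
A2 = A1; e.g. l (Pursuer) has no edge into A1. Fixed point.
p ∈ A1, so Pursuer can force the target.

Pursuer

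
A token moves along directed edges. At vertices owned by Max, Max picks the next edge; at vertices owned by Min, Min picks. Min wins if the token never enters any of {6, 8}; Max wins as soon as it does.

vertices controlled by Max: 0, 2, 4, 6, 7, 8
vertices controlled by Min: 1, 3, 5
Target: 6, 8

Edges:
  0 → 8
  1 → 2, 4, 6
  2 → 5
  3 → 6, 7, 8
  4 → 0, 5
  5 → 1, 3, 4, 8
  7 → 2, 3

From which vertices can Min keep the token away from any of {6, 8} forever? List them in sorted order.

A0 = {6, 8}
A1: add {0} — 0 (Max) has 0→8.
A2: add {4} — 4 (Max) has 4→0.
A3 = A2; e.g. 1 (Min) can still go to 2. Fixed point.
Max's attractor = {0, 4, 6, 8}; Min avoids the target exactly from the complement.

1, 2, 3, 5, 7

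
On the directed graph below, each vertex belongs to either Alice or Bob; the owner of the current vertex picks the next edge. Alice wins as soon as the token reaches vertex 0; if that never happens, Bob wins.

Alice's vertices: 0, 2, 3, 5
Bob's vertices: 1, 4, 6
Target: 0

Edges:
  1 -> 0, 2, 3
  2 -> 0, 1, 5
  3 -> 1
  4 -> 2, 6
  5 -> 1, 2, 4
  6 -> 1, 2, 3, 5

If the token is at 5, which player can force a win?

Alice

A0 = {0}
A1: add {2} — 2 (Alice) has 2→0.
A2: add {5} — 5 (Alice) has 5→2.
A3 = A2; e.g. 1 (Bob) can still go to 3. Fixed point.
5 ∈ A2, so Alice can force the target.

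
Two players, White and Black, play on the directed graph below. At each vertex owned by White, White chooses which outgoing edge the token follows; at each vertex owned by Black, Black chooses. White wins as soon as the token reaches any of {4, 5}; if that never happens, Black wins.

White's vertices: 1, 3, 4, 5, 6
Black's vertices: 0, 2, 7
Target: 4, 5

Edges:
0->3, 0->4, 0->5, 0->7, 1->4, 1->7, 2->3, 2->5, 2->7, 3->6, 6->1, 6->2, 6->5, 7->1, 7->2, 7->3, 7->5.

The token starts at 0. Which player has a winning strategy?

A0 = {4, 5}
A1: add {1, 6} — 1 (White) has 1→4; 6 (White) has 6→5.
A2: add {3} — 3 (White) has 3→6.
A3 = A2; e.g. 0 (Black) can still go to 7. Fixed point.
0 never enters the attractor, so Black can avoid the target forever.

Black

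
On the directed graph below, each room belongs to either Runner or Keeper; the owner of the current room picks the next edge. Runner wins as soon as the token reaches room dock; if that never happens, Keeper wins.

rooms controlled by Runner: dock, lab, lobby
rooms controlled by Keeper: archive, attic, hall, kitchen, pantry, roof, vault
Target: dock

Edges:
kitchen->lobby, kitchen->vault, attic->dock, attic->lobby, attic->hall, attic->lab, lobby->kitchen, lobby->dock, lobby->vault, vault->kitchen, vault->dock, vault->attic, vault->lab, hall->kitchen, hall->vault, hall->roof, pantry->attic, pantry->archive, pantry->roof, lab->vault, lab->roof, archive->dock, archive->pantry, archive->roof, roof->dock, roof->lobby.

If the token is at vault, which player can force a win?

A0 = {dock}
A1: add {lobby} — lobby (Runner) has lobby→dock.
A2: add {roof} — roof (Keeper): all of {dock, lobby} already in.
A3: add {lab} — lab (Runner) has lab→roof.
A4 = A3; e.g. kitchen (Keeper) can still go to vault. Fixed point.
vault never enters the attractor, so Keeper can avoid the target forever.

Keeper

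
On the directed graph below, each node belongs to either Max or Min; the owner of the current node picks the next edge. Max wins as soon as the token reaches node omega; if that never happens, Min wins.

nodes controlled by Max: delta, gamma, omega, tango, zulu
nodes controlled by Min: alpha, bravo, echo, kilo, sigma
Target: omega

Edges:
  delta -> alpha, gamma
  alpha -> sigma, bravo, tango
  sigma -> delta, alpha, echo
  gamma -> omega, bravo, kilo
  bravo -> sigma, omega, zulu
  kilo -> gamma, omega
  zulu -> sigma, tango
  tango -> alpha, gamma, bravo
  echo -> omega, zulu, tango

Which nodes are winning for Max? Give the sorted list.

delta, echo, gamma, kilo, omega, tango, zulu

A0 = {omega}
A1: add {gamma} — gamma (Max) has gamma→omega.
A2: add {delta, kilo, tango} — delta (Max) has delta→gamma; kilo (Min): all of {gamma, omega} already in; tango (Max) has tango→gamma.
A3: add {zulu} — zulu (Max) has zulu→tango.
A4: add {echo} — echo (Min): all of {omega, zulu, tango} already in.
A5 = A4; e.g. alpha (Min) can still go to sigma. Fixed point.
Max's winning region = {delta, echo, gamma, kilo, omega, tango, zulu}.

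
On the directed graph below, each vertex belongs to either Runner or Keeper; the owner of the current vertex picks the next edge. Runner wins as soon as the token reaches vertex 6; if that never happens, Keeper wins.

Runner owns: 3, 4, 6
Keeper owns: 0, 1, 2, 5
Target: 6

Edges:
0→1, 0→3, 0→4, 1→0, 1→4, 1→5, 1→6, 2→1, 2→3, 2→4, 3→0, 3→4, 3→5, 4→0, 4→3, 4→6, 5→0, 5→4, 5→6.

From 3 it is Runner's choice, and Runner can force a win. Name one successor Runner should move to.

4

A0 = {6}
A1: add {4} — 4 (Runner) has 4→6.
A2: add {3} — 3 (Runner) has 3→4.
A3 = A2; e.g. 0 (Keeper) can still go to 1. Fixed point.
From 3, successor 4 is in the attractor (rank 1); the other successors 0, 5 are not.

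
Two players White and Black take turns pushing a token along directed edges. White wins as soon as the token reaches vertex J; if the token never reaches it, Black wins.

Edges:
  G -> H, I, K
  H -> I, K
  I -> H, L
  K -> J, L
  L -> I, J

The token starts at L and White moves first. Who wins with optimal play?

Track states (vertex, player-to-move).
A0 = {(J,White), (J,Black)}
A1: add {(K,White), (L,White)}.
(L,White) ∈ A1 ⇒ White forces the target.

White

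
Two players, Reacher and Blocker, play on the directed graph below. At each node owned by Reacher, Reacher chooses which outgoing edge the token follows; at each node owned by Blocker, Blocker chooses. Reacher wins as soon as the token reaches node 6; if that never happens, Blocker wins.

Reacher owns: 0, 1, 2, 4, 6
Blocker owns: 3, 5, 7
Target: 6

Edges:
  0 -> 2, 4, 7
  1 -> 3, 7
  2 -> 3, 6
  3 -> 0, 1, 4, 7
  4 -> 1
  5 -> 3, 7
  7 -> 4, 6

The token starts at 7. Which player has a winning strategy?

A0 = {6}
A1: add {2} — 2 (Reacher) has 2→6.
A2: add {0} — 0 (Reacher) has 0→2.
A3 = A2; e.g. 1 (Reacher) has no edge into A2. Fixed point.
7 never enters the attractor, so Blocker can avoid the target forever.

Blocker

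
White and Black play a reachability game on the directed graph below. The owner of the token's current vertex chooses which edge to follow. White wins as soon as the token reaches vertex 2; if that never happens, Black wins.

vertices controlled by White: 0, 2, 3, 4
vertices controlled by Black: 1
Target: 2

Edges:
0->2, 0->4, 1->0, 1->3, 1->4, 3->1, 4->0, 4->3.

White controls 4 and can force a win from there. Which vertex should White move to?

A0 = {2}
A1: add {0} — 0 (White) has 0→2.
A2: add {4} — 4 (White) has 4→0.
A3 = A2; e.g. 1 (Black) can still go to 3. Fixed point.
From 4, successor 0 is in the attractor (rank 1); the other successor 3 is not.

0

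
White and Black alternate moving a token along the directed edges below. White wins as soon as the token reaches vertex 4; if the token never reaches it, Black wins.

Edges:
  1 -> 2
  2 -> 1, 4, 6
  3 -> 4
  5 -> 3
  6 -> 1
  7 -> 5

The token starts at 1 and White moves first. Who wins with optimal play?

Black

Track states (vertex, player-to-move).
A0 = {(4,White), (4,Black)}
A1: add {(2,White), (3,White), (3,Black)}.
A2: add {(1,Black), (5,White), (5,Black)}.
A3: add {(6,White), (7,White), (7,Black)}.
A4 = A3; e.g. (1,White) stays out. (1,White) never enters ⇒ Black avoids the target.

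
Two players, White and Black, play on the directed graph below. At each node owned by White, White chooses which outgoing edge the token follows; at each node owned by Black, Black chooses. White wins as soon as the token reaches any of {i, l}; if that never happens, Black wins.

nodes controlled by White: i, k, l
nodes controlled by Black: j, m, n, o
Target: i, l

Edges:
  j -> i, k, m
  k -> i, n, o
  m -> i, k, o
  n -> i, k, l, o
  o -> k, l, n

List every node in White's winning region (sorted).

A0 = {i, l}
A1: add {k} — k (White) has k→i.
A2 = A1; e.g. j (Black) can still go to m. Fixed point.
White's winning region = {i, k, l}.

i, k, l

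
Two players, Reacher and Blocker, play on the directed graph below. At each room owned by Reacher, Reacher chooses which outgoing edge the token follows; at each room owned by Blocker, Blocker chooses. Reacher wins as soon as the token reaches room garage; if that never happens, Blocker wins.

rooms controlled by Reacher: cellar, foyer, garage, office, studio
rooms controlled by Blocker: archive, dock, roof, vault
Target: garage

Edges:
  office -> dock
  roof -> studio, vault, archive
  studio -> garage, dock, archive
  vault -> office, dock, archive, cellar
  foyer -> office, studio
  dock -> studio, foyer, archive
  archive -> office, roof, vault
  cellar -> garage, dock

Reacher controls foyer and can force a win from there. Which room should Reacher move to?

A0 = {garage}
A1: add {cellar, studio} — studio (Reacher) has studio→garage; cellar (Reacher) has cellar→garage.
A2: add {foyer} — foyer (Reacher) has foyer→studio.
A3 = A2; e.g. office (Reacher) has no edge into A2. Fixed point.
From foyer, successor studio is in the attractor (rank 1); the other successor office is not.

studio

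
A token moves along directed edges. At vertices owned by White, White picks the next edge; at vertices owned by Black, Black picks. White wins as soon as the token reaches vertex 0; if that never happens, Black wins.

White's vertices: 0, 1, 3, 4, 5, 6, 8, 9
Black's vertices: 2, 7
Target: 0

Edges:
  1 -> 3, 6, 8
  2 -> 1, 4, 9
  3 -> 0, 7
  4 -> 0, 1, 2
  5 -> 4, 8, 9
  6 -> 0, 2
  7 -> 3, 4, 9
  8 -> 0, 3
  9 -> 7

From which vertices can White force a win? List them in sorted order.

0, 1, 3, 4, 5, 6, 8

A0 = {0}
A1: add {3, 4, 6, 8} — 3 (White) has 3→0; 4 (White) has 4→0; 6 (White) has 6→0; 8 (White) has 8→0.
A2: add {1, 5} — 1 (White) has 1→3; 5 (White) has 5→4.
A3 = A2; e.g. 2 (Black) can still go to 9. Fixed point.
White's winning region = {0, 1, 3, 4, 5, 6, 8}.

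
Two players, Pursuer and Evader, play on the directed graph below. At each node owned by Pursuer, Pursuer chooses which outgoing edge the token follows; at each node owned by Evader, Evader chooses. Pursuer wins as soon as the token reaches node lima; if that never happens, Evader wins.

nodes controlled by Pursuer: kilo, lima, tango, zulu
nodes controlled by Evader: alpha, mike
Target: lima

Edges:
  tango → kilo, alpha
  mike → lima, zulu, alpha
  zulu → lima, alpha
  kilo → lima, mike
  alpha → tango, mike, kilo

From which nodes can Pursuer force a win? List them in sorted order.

kilo, lima, tango, zulu

A0 = {lima}
A1: add {kilo, zulu} — zulu (Pursuer) has zulu→lima; kilo (Pursuer) has kilo→lima.
A2: add {tango} — tango (Pursuer) has tango→kilo.
A3 = A2; e.g. mike (Evader) can still go to alpha. Fixed point.
Pursuer's winning region = {kilo, lima, tango, zulu}.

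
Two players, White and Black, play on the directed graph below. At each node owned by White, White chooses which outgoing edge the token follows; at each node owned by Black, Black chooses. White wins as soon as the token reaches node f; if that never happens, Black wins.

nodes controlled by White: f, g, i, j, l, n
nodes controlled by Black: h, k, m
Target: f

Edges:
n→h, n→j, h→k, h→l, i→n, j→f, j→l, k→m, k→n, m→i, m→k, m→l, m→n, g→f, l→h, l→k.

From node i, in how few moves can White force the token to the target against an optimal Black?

A0 = {f}
A1: add {g, j} — g (White) has g→f; j (White) has j→f.
A2: add {n} — n (White) has n→j.
A3: add {i} — i (White) has i→n.
A4 = A3; e.g. h (Black) can still go to k. Fixed point.
i enters the attractor at level 3, so White can force the target in 3 moves from there.

3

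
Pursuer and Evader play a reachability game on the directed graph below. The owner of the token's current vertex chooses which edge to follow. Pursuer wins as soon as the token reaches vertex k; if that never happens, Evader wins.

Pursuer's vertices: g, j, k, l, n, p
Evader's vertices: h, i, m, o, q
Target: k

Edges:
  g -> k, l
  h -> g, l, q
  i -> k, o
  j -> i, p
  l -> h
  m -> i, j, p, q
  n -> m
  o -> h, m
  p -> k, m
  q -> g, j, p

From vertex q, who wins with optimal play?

Pursuer

A0 = {k}
A1: add {g, p} — g (Pursuer) has g→k; p (Pursuer) has p→k.
A2: add {j} — j (Pursuer) has j→p.
A3: add {q} — q (Evader): all of {g, j, p} already in.
A4 = A3; e.g. h (Evader) can still go to l. Fixed point.
q ∈ A3, so Pursuer can force the target.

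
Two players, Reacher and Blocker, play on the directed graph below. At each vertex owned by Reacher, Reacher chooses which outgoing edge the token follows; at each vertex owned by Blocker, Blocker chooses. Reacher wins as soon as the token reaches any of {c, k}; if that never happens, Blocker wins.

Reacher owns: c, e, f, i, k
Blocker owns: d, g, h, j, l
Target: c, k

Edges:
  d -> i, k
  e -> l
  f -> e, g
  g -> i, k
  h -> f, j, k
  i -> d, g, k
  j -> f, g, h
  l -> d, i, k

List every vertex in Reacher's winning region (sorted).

c, d, e, f, g, i, k, l

A0 = {c, k}
A1: add {i} — i (Reacher) has i→k.
A2: add {d, g} — d (Blocker): all of {i, k} already in; g (Blocker): all of {i, k} already in.
A3: add {f, l} — f (Reacher) has f→g; l (Blocker): all of {d, i, k} already in.
A4: add {e} — e (Reacher) has e→l.
A5 = A4; e.g. h (Blocker) can still go to j. Fixed point.
Reacher's winning region = {c, d, e, f, g, i, k, l}.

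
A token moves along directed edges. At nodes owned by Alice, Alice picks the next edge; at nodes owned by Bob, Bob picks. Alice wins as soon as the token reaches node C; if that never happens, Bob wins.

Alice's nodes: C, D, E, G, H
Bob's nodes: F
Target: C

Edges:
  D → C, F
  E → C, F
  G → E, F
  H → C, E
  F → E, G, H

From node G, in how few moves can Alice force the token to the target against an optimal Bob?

2

A0 = {C}
A1: add {D, E, H} — D (Alice) has D→C; E (Alice) has E→C; H (Alice) has H→C.
A2: add {G} — G (Alice) has G→E.
G enters the attractor at level 2, so Alice can force the target in 2 moves from there.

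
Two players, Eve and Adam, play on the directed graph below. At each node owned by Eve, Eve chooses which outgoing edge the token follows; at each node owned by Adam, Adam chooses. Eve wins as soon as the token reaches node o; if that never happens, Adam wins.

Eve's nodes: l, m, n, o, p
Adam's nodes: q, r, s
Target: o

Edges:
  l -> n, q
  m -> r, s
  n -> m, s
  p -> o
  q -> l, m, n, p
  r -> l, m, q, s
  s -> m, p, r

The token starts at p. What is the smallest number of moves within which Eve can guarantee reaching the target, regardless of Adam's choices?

1

A0 = {o}
A1: add {p} — p (Eve) has p→o.
A2 = A1; e.g. l (Eve) has no edge into A1. Fixed point.
p enters the attractor at level 1, so Eve can force the target in 1 move from there.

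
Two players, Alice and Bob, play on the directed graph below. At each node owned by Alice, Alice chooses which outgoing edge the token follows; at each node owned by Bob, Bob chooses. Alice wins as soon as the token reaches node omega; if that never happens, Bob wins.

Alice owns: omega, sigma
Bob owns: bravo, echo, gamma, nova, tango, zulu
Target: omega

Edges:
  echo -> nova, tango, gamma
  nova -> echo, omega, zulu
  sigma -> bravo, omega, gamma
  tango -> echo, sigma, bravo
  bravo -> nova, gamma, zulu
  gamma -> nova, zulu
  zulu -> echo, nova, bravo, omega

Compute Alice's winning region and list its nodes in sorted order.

A0 = {omega}
A1: add {sigma} — sigma (Alice) has sigma→omega.
A2 = A1; e.g. echo (Bob) can still go to nova. Fixed point.
Alice's winning region = {omega, sigma}.

omega, sigma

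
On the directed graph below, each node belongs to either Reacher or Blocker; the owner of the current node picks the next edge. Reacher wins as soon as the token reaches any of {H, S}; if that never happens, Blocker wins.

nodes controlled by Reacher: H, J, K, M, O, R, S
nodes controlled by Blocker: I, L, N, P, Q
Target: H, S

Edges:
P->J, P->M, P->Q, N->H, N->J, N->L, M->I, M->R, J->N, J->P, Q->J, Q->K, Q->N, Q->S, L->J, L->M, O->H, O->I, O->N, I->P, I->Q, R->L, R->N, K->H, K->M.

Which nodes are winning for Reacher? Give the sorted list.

H, K, O, S

A0 = {H, S}
A1: add {K, O} — K (Reacher) has K→H; O (Reacher) has O→H.
A2 = A1; e.g. I (Blocker) can still go to P. Fixed point.
Reacher's winning region = {H, K, O, S}.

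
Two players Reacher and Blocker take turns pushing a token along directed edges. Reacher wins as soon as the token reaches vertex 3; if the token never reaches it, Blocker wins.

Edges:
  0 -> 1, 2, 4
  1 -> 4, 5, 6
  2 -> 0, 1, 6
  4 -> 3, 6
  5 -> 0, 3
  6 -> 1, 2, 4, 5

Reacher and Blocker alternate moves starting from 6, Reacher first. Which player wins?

Blocker

Track states (vertex, player-to-move).
A0 = {(3,Reacher), (3,Blocker)}
A1: add {(4,Reacher), (5,Reacher)}.
A2 = A1; e.g. (0,Reacher) stays out. (6,Reacher) never enters ⇒ Blocker avoids the target.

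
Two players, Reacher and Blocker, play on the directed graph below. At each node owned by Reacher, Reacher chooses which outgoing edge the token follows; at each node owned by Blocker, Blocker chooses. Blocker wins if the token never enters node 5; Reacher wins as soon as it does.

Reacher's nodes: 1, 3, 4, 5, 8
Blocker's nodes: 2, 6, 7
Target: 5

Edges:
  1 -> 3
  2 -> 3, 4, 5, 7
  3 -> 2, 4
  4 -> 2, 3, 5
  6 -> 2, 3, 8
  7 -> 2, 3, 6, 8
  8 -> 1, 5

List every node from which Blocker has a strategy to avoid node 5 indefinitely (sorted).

A0 = {5}
A1: add {4, 8} — 4 (Reacher) has 4→5; 8 (Reacher) has 8→5.
A2: add {3} — 3 (Reacher) has 3→4.
A3: add {1} — 1 (Reacher) has 1→3.
A4 = A3; e.g. 2 (Blocker) can still go to 7. Fixed point.
Reacher's attractor = {1, 3, 4, 5, 8}; Blocker avoids the target exactly from the complement.

2, 6, 7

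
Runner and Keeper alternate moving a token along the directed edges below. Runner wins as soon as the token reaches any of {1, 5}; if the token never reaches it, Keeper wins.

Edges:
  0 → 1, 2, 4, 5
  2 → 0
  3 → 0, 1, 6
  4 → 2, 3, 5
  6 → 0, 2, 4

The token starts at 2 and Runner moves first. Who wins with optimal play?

Keeper

Track states (vertex, player-to-move).
A0 = {(1,Runner), (1,Keeper), (5,Runner), (5,Keeper)}
A1: add {(0,Runner), (3,Runner), (4,Runner)}.
A2: add {(2,Keeper)}.
A3: add {(6,Runner)}.
A4: add {(3,Keeper)}.
A5 = A4; e.g. (0,Keeper) stays out. (2,Runner) never enters ⇒ Keeper avoids the target.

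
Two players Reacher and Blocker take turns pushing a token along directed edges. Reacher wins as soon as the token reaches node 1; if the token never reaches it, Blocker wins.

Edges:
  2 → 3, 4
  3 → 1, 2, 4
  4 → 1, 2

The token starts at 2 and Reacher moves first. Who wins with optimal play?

Track states (vertex, player-to-move).
A0 = {(1,Reacher), (1,Blocker)}
A1: add {(3,Reacher), (4,Reacher)}.
A2: add {(2,Blocker)}.
A3 = A2; e.g. (2,Reacher) stays out. (2,Reacher) never enters ⇒ Blocker avoids the target.

Blocker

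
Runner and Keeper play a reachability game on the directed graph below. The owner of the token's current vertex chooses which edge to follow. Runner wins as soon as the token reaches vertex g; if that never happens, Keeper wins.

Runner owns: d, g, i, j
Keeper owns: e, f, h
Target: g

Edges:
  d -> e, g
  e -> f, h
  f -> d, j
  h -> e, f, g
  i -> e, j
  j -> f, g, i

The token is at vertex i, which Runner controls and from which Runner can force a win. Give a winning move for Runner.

A0 = {g}
A1: add {d, j} — d (Runner) has d→g; j (Runner) has j→g.
A2: add {f, i} — f (Keeper): all of {d, j} already in; i (Runner) has i→j.
A3 = A2; e.g. e (Keeper) can still go to h. Fixed point.
From i, successor j is in the attractor (rank 1); the other successor e is not.

j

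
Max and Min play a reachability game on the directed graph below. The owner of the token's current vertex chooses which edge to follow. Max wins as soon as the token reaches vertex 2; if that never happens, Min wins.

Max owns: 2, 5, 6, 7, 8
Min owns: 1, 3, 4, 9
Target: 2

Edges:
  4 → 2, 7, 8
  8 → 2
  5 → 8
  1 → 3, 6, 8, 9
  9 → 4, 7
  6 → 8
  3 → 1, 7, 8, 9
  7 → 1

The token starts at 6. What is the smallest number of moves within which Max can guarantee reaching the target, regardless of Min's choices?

A0 = {2}
A1: add {8} — 8 (Max) has 8→2.
A2: add {5, 6} — 5 (Max) has 5→8; 6 (Max) has 6→8.
A3 = A2; e.g. 1 (Min) can still go to 3. Fixed point.
6 enters the attractor at level 2, so Max can force the target in 2 moves from there.

2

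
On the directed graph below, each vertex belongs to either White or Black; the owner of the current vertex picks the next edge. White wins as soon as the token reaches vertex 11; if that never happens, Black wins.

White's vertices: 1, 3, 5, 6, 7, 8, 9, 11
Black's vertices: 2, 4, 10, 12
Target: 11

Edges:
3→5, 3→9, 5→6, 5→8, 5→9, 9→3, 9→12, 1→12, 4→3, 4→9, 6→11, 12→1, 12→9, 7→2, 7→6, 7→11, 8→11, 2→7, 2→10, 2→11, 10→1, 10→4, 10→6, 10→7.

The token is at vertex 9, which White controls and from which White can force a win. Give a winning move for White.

A0 = {11}
A1: add {6, 7, 8} — 6 (White) has 6→11; 7 (White) has 7→11; 8 (White) has 8→11.
A2: add {5} — 5 (White) has 5→6.
A3: add {3} — 3 (White) has 3→5.
A4: add {9} — 9 (White) has 9→3.
A5: add {4} — 4 (Black): all of {3, 9} already in.
A6 = A5; e.g. 1 (White) has no edge into A5. Fixed point.
From 9, successor 3 is in the attractor (rank 3); the other successor 12 is not.

3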